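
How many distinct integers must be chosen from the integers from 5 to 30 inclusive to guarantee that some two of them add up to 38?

16

Two chosen integers sum to 38 exactly when both halves of some pair {x, 38−x} with 8 ≤ x ≤ 38−x ≤ 30 are chosen — 11 such pairs.
The remaining 4 elements (those with no distinct partner in range) can never complete a 38-sum, so the worst case takes all of them and one from each pair: 4 + 11 = 15.
The 16th integer has to be the second member of some pair, so 15 + 1 = 16.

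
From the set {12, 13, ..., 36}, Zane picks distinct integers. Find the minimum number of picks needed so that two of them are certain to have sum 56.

Group the elements by complementary pair {x, 56−x}: {20,36}, {21,35}, {22,34}, …, giving 8 two-element pairs, the single value 28 (it cannot pair with itself since the integers are distinct), and 8 integers whose partner 56−x falls outside [12,36].
Pigeonhole: treating each of those 17 groups as a pigeonhole, one can pick one integer per group — 17 integers — with no two summing to 56.
The 18th integer lands in an occupied pair, forcing a sum of 56.

18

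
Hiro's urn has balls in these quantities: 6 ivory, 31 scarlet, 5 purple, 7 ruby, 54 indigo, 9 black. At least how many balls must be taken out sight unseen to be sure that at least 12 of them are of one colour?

Put each drawn ball into a box by colour. The largest draw with every box below 12 takes min(count, 11) from each colour; colours with fewer than 11 contribute all they have.
Σ min(cᵢ, 11) = 6 + 11 + 5 + 7 + 11 + 9 = 49.
Draw number 49 + 1 = 50 must push one box to 12.

50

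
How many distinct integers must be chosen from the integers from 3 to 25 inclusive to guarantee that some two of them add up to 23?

15

A set avoiding the sum 23 can contain at most one of each pair {x, 23−x}, plus the 5 elements whose complement lies outside the range.
The integers 12, …, 25 (14 of them) are such a set: any two sum to at least 12+13 = 25 > 23.
By pigeonhole, any 15th integer completes one of the 9 pairs, so 15 choices force a sum of 23.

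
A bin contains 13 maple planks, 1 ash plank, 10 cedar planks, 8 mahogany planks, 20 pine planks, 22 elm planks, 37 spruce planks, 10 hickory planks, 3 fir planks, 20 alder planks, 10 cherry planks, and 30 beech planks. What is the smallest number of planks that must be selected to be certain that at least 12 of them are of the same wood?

109

Put each drawn plank into a box by wood. The largest draw with every box below 12 takes min(count, 11) from each wood; woods with fewer than 11 contribute all they have.
Σ min(cᵢ, 11) = 11 + 1 + 10 + 8 + 11 + 11 + 11 + 10 + 3 + 11 + 10 + 11 = 108.
Draw number 108 + 1 = 109 must push one box to 12.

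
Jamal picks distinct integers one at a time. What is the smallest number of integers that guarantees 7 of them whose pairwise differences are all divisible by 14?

85

Integers whose pairwise differences are multiples of 14 are exactly those sharing a remainder mod 14. Pigeonhole: the 14 residue classes mod 14 are the pigeonholes.
With 84 integers one could put 6 in each residue class and have no class reach 7.
The 85th integer pushes some class to 7, so 14·6 + 1 = 85.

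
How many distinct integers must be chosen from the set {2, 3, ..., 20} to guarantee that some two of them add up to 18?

Two chosen integers sum to 18 exactly when both halves of some pair {x, 18−x} with 2 ≤ x ≤ 18−x ≤ 16 are chosen — 7 such pairs.
The remaining 5 elements (those with no distinct partner in range) can never complete a 18-sum, so the worst case takes all of them and one from each pair: 5 + 7 = 12.
By the pigeonhole principle, the 13th integer has to be the second member of some pair, so 12 + 1 = 13.

13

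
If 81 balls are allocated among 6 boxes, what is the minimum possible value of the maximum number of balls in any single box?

14

By pigeonhole, the 6 boxes are the holes and the 81 balls are the pigeons.
If every box held at most 13 balls, the total would be at most 6 × 13 = 78, which is less than 81.
So some box holds at least ⌈81/6⌉ = 14 balls.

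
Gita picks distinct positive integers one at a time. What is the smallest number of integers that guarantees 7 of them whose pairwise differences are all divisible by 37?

223

Integers whose pairwise differences are multiples of 37 are exactly those sharing a remainder mod 37. The 37 residue classes mod 37 are the pigeonholes.
With 222 integers one could put 6 in each residue class and have no class reach 7.
The 223rd integer pushes some class to 7, so 37·6 + 1 = 223.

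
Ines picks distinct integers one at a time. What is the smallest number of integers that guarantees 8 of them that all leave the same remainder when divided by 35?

246

The 35 residue classes mod 35 are the pigeonholes.
With 245 integers one could put 7 in each residue class and have no class reach 8.
The 246th integer pushes some class to 8, so 35·7 + 1 = 246.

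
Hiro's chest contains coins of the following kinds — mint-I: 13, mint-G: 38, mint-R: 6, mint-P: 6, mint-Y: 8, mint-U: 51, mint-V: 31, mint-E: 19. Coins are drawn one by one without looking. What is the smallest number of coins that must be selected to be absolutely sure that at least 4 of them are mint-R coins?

In the worst case for collecting mint-R coins, every non-mint-R coin comes out first.
There are 13 + 38 + 6 + 8 + 51 + 31 + 19 = 166 non-mint-R coins altogether.
After those, each further coin must be mint-R, so 166 + 4 = 170 draws guarantee 4 mint-R coins.

170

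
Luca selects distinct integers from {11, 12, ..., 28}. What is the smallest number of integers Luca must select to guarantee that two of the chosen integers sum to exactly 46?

Two chosen integers sum to 46 exactly when both halves of some pair {x, 46−x} with 18 ≤ x ≤ 46−x ≤ 28 are chosen — 5 such pairs.
The remaining 8 elements (those with no distinct partner in range) can never complete a 46-sum, so the worst case takes all of them and one from each pair: 8 + 5 = 13.
By pigeonhole, the 14th integer has to be the second member of some pair, so 13 + 1 = 14.

14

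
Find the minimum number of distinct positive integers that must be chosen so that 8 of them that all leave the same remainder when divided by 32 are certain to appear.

225

The 32 residue classes mod 32 are the pigeonholes.
With 224 integers one could put 7 in each residue class and have no class reach 8.
The 225th integer pushes some class to 8, so 32·7 + 1 = 225.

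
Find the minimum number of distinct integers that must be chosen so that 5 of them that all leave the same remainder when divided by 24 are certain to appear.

97

Pigeonhole: the 24 residue classes mod 24 are the pigeonholes.
With 96 integers one could put 4 in each residue class and have no class reach 5.
The 97th integer pushes some class to 5, so 24·4 + 1 = 97.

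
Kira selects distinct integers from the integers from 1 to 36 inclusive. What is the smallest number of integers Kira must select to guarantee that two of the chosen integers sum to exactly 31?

22

Group the elements by complementary pair {x, 31−x}: {1,30}, {2,29}, {3,28}, …, giving 15 two-element pairs and 6 integers whose partner 31−x falls outside [1,36].
Treating each of those 21 groups as a pigeonhole, one can pick one integer per group — 21 integers — with no two summing to 31.
The 22nd integer lands in an occupied pair, forcing a sum of 31.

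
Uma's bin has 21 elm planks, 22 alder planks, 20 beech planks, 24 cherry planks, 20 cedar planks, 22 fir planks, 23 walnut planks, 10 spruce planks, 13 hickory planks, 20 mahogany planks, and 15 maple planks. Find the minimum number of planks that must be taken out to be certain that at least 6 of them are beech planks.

196

In the worst case for collecting beech planks, every non-beech plank comes out first.
There are 21 + 22 + 24 + 20 + 22 + 23 + 10 + 13 + 20 + 15 = 190 non-beech planks altogether.
After those, each further plank must be beech, so 190 + 6 = 196 draws guarantee 6 beech planks.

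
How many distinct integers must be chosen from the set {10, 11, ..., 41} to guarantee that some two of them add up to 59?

21

A set avoiding the sum 59 can contain at most one of each pair {x, 59−x}, plus the 8 elements whose complement lies outside the range.
The integers 10, …, 29 (20 of them) are such a set: any two sum to at least 10+11 = 21 and at most 28+29 = 57 < 59.
By the pigeonhole principle, any 21st integer completes one of the 12 pairs, so 21 choices force a sum of 59.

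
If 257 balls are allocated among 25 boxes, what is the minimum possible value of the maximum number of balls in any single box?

Pigeonhole: the 25 boxes are the holes and the 257 balls are the pigeons.
If every box held at most 10 balls, the total would be at most 25 × 10 = 250, which is less than 257.
So some box holds at least ⌈257/25⌉ = 11 balls.

11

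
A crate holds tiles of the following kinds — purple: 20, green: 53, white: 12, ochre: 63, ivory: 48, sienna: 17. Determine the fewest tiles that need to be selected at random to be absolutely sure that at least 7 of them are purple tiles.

In the worst case for collecting purple tiles, every non-purple tile comes out first.
There are 53 + 12 + 63 + 48 + 17 = 193 non-purple tiles altogether.
After those, each further tile must be purple, so 193 + 7 = 200 draws guarantee 7 purple tiles.

200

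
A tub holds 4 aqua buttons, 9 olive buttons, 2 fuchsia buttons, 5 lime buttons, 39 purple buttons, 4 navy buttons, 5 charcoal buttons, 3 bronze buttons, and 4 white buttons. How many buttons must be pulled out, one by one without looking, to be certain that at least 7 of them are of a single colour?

40

The 9 colours are the holes; the buttons drawn are the pigeons.
To avoid 7 of any one colour, the worst case takes at most 6 of each colour, or every button of a colour that has fewer than 6.
That gives 4 + 6 + 2 + 5 + 6 + 4 + 5 + 3 + 4 = 39 buttons with no colour reaching 7.
The next button forces some colour to 7, so 39 + 1 = 40.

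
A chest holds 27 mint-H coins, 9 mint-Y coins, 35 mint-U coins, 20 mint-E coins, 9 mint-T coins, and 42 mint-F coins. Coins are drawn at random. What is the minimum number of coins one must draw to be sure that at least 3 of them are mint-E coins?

In the worst case for collecting mint-E coins, every non-mint-E coin comes out first.
There are 27 + 9 + 35 + 9 + 42 = 122 non-mint-E coins altogether.
After those, each further coin must be mint-E, so 122 + 3 = 125 draws guarantee 3 mint-E coins.

125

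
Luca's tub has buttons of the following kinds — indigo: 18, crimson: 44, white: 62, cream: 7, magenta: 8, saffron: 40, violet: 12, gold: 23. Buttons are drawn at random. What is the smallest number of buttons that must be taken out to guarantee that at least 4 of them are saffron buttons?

In the worst case for collecting saffron buttons, every non-saffron button comes out first.
There are 18 + 44 + 62 + 7 + 8 + 12 + 23 = 174 non-saffron buttons altogether.
After those, each further button must be saffron, so 174 + 4 = 178 draws guarantee 4 saffron buttons.

178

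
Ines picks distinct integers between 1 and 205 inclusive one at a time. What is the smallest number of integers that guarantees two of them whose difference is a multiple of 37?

Integers whose pairwise differences are multiples of 37 are exactly those sharing a remainder mod 37. The 37 residue classes mod 37 are the pigeonholes.
With 37 integers one could put 1 in each residue class and have no class reach 2.
The 38th integer pushes some class to 2, so 37·1 + 1 = 38.

38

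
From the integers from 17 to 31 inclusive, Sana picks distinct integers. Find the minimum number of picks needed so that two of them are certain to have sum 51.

10

Group the elements by complementary pair {x, 51−x}: {20,31}, {21,30}, {22,29}, …, giving 6 two-element pairs and 3 integers whose partner 51−x falls outside [17,31].
By the pigeonhole principle, treating each of those 9 groups as a pigeonhole, one can pick one integer per group — 9 integers — with no two summing to 51.
The 10th integer lands in an occupied pair, forcing a sum of 51.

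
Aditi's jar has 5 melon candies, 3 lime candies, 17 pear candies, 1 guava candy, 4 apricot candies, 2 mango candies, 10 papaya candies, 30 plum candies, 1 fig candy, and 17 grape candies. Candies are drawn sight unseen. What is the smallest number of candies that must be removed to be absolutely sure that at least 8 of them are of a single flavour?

The 10 flavours are the holes; the candies drawn are the pigeons.
To avoid 8 of any one flavour, the worst case takes at most 7 of each flavour, or every candy of a flavour that has fewer than 7.
That gives 5 + 3 + 7 + 1 + 4 + 2 + 7 + 7 + 1 + 7 = 44 candies with no flavour reaching 8.
The next candy forces some flavour to 8, so 44 + 1 = 45.

45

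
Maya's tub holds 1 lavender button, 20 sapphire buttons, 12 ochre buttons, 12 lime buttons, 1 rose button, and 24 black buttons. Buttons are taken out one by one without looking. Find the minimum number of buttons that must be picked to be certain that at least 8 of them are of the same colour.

An adversary could hand out at most 7 buttons per colour (lavender, rose run out sooner): 1 + 7 + 7 + 7 + 1 + 7 = 30 buttons and still no colour has 8.
By the pigeonhole principle, one more button lands in a colour already at 7, so 31 draws are enough and 30 are not.

31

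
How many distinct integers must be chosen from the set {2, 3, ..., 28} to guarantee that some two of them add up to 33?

16

Two chosen integers sum to 33 exactly when both halves of some pair {x, 33−x} with 5 ≤ x ≤ 33−x ≤ 28 are chosen — 12 such pairs.
The remaining 3 elements (those with no distinct partner in range) can never complete a 33-sum, so the worst case takes all of them and one from each pair: 3 + 12 = 15.
The 16th integer has to be the second member of some pair, so 15 + 1 = 16.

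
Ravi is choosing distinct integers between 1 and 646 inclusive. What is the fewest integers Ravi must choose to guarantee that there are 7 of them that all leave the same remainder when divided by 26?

157

The 26 residue classes mod 26 are the pigeonholes.
With 156 integers one could put 6 in each residue class and have no class reach 7.
The 157th integer pushes some class to 7, so 26·6 + 1 = 157.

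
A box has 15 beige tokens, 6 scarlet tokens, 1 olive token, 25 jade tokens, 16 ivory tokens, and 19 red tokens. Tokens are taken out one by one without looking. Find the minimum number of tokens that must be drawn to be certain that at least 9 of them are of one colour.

40

Pigeonhole: the 6 colours are the holes; the tokens drawn are the pigeons.
To avoid 9 of any one colour, the worst case takes at most 8 of each colour, or every token of a colour that has fewer than 8.
That gives 8 + 6 + 1 + 8 + 8 + 8 = 39 tokens with no colour reaching 9.
The next token forces some colour to 9, so 39 + 1 = 40.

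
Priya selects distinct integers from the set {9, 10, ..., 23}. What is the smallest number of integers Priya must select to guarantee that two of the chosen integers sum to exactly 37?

Two chosen integers sum to 37 exactly when both halves of some pair {x, 37−x} with 14 ≤ x ≤ 37−x ≤ 23 are chosen — 5 such pairs.
The remaining 5 elements (those with no distinct partner in range) can never complete a 37-sum, so the worst case takes all of them and one from each pair: 5 + 5 = 10.
Pigeonhole: the 11th integer has to be the second member of some pair, so 10 + 1 = 11.

11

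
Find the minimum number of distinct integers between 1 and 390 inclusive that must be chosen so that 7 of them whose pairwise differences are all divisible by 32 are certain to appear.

Integers whose pairwise differences are multiples of 32 are exactly those sharing a remainder mod 32. By pigeonhole, the 32 residue classes mod 32 are the pigeonholes.
With 192 integers one could put 6 in each residue class and have no class reach 7.
The 193rd integer pushes some class to 7, so 32·6 + 1 = 193.

193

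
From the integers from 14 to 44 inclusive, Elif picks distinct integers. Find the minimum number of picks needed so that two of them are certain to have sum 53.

19

Group the elements by complementary pair {x, 53−x}: {14,39}, {15,38}, {16,37}, …, giving 13 two-element pairs and 5 integers whose partner 53−x falls outside [14,44].
Treating each of those 18 groups as a pigeonhole, one can pick one integer per group — 18 integers — with no two summing to 53.
The 19th integer lands in an occupied pair, forcing a sum of 53.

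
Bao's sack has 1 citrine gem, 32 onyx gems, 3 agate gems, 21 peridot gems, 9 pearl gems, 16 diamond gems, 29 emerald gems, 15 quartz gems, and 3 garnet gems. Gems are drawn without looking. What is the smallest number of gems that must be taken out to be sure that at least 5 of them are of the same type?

32

By pigeonhole, put each drawn gem into a box by type. The largest draw with every box below 5 takes min(count, 4) from each type; types with fewer than 4 contribute all they have.
Σ min(cᵢ, 4) = 1 + 4 + 3 + 4 + 4 + 4 + 4 + 4 + 3 = 31.
Draw number 31 + 1 = 32 must push one box to 5.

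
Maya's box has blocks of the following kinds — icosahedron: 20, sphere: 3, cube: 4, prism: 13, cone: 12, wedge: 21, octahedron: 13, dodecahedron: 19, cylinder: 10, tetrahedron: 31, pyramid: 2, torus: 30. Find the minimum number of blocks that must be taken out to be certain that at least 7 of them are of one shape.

An adversary could hand out at most 6 blocks per shape (sphere, cube, pyramid run out sooner): 6 + 3 + 4 + 6 + 6 + 6 + 6 + 6 + 6 + 6 + 2 + 6 = 63 blocks and still no shape has 7.
One more block lands in a shape already at 6, so 64 draws are enough and 63 are not.

64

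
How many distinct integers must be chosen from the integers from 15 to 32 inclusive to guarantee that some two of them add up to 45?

Two chosen integers sum to 45 exactly when both halves of some pair {x, 45−x} with 15 ≤ x ≤ 45−x ≤ 30 are chosen — 8 such pairs.
The remaining 2 elements (those with no distinct partner in range) can never complete a 45-sum, so the worst case takes all of them and one from each pair: 2 + 8 = 10.
The 11th integer has to be the second member of some pair, so 10 + 1 = 11.

11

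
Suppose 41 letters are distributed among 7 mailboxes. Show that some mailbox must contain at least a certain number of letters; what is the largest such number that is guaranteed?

6

The 7 mailboxes are the holes and the 41 letters are the pigeons.
If every mailbox held at most 5 letters, the total would be at most 7 × 5 = 35, which is less than 41.
So some mailbox holds at least ⌈41/7⌉ = 6 letters.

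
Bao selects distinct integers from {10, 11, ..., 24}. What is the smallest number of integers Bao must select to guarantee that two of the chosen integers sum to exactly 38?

Group the elements by complementary pair {x, 38−x}: {14,24}, {15,23}, {16,22}, …, giving 5 two-element pairs; the single value 19 (it cannot pair with itself since the integers are distinct); and 4 integers whose partner 38−x falls outside [10,24].
By pigeonhole, treating each of those 10 groups as a pigeonhole, one can pick one integer per group — 10 integers — with no two summing to 38.
The 11th integer lands in an occupied pair, forcing a sum of 38.

11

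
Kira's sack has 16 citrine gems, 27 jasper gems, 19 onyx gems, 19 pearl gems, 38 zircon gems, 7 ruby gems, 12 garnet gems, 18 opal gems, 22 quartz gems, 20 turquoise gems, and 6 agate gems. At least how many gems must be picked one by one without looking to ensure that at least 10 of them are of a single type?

An adversary could hand out at most 9 gems per type (ruby, agate run out sooner): 9 + 9 + 9 + 9 + 9 + 7 + 9 + 9 + 9 + 9 + 6 = 94 gems and still no type has 10.
One more gem lands in a type already at 9, so 95 draws are enough and 94 are not.

95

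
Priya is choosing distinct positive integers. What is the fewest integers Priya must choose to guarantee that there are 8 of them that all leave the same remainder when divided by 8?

57

Pigeonhole: the 8 residue classes mod 8 are the pigeonholes.
With 56 integers one could put 7 in each residue class and have no class reach 8.
The 57th integer pushes some class to 8, so 8·7 + 1 = 57.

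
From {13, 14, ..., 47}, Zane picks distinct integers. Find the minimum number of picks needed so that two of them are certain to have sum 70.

Group the elements by complementary pair {x, 70−x}: {23,47}, {24,46}, {25,45}, …, giving 12 two-element pairs, the single value 35 (it cannot pair with itself since the integers are distinct), and 10 integers whose partner 70−x falls outside [13,47].
Treating each of those 23 groups as a pigeonhole, one can pick one integer per group — 23 integers — with no two summing to 70.
The 24th integer lands in an occupied pair, forcing a sum of 70.

24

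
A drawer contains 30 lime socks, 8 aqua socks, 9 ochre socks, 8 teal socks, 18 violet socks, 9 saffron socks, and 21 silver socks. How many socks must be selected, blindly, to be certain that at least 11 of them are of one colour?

65

The 7 colours are the holes; the socks drawn are the pigeons.
To avoid 11 of any one colour, the worst case takes at most 10 of each colour, or every sock of a colour that has fewer than 10.
That gives 10 + 8 + 9 + 8 + 10 + 9 + 10 = 64 socks with no colour reaching 11.
The next sock forces some colour to 11, so 64 + 1 = 65.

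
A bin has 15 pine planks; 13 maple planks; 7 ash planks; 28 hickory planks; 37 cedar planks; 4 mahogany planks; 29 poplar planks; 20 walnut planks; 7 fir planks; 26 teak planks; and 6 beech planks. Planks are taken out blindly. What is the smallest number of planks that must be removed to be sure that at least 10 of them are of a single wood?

An adversary could hand out at most 9 planks per wood (4 woods run out sooner): 9 + 9 + 7 + 9 + 9 + 4 + 9 + 9 + 7 + 9 + 6 = 87 planks and still no wood has 10.
By pigeonhole, one more plank lands in a wood already at 9, so 88 draws are enough and 87 are not.

88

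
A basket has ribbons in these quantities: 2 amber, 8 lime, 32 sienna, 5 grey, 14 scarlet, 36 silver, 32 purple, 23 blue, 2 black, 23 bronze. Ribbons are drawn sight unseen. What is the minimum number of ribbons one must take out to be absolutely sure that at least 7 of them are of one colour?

An adversary could hand out at most 6 ribbons per colour (amber, grey, black run out sooner): 2 + 6 + 6 + 5 + 6 + 6 + 6 + 6 + 2 + 6 = 51 ribbons and still no colour has 7.
Pigeonhole: one more ribbon lands in a colour already at 6, so 52 draws are enough and 51 are not.

52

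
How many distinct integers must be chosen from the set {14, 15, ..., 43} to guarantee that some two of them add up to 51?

Group the elements by complementary pair {x, 51−x}: {14,37}, {15,36}, {16,35}, …, giving 12 two-element pairs and 6 integers whose partner 51−x falls outside [14,43].
Treating each of those 18 groups as a pigeonhole, one can pick one integer per group — 18 integers — with no two summing to 51.
The 19th integer lands in an occupied pair, forcing a sum of 51.

19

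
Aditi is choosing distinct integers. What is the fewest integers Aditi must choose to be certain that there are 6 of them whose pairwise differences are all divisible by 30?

Integers whose pairwise differences are multiples of 30 are exactly those sharing a remainder mod 30. The 30 residue classes mod 30 are the pigeonholes.
With 150 integers one could put 5 in each residue class and have no class reach 6.
The 151st integer pushes some class to 6, so 30·5 + 1 = 151.

151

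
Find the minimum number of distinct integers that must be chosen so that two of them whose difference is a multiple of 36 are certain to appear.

37

Integers whose pairwise differences are multiples of 36 are exactly those sharing a remainder mod 36. By the pigeonhole principle, the 36 residue classes mod 36 are the pigeonholes.
With 36 integers one could put 1 in each residue class and have no class reach 2.
The 37th integer pushes some class to 2, so 36·1 + 1 = 37.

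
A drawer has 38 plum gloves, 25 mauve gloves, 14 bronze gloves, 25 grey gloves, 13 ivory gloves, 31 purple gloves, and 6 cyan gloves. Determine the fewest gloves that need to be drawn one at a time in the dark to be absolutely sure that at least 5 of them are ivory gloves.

In the worst case for collecting ivory gloves, every non-ivory glove comes out first.
There are 38 + 25 + 14 + 25 + 31 + 6 = 139 non-ivory gloves altogether.
After those, each further glove must be ivory, so 139 + 5 = 144 draws guarantee 5 ivory gloves.

144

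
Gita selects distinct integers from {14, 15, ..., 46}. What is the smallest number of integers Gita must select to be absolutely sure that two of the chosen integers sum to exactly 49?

23

A set avoiding the sum 49 can contain at most one of each pair {x, 49−x}, plus the 11 elements whose complement lies outside the range.
The integers 25, …, 46 (22 of them) are such a set: any two sum to at least 25+26 = 51 > 49.
Any 23rd integer completes one of the 11 pairs, so 23 choices force a sum of 49.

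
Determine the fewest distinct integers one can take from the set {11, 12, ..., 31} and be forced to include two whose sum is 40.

13

Two chosen integers sum to 40 exactly when both halves of some pair {x, 40−x} with 11 ≤ x ≤ 40−x ≤ 29 are chosen — 9 such pairs.
The remaining 3 elements (those with no distinct partner in range) can never complete a 40-sum, so the worst case takes all of them and one from each pair: 3 + 9 = 12.
By the pigeonhole principle, the 13th integer has to be the second member of some pair, so 12 + 1 = 13.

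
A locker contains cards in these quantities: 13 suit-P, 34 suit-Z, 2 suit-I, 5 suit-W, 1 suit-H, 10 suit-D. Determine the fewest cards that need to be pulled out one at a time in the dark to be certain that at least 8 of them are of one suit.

30

An adversary could hand out at most 7 cards per suit (suit-I, suit-W, suit-H run out sooner): 7 + 7 + 2 + 5 + 1 + 7 = 29 cards and still no suit has 8.
One more card lands in a suit already at 7, so 30 draws are enough and 29 are not.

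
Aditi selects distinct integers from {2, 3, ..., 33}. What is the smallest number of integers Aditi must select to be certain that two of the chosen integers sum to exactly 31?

19

Two chosen integers sum to 31 exactly when both halves of some pair {x, 31−x} with 2 ≤ x ≤ 31−x ≤ 29 are chosen — 14 such pairs.
The remaining 4 elements (those with no distinct partner in range) can never complete a 31-sum, so the worst case takes all of them and one from each pair: 4 + 14 = 18.
By pigeonhole, the 19th integer has to be the second member of some pair, so 18 + 1 = 19.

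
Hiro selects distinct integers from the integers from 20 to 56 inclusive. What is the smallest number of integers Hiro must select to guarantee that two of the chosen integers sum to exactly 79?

21

Two chosen integers sum to 79 exactly when both halves of some pair {x, 79−x} with 23 ≤ x ≤ 79−x ≤ 56 are chosen — 17 such pairs.
The remaining 3 elements (those with no distinct partner in range) can never complete a 79-sum, so the worst case takes all of them and one from each pair: 3 + 17 = 20.
By the pigeonhole principle, the 21st integer has to be the second member of some pair, so 20 + 1 = 21.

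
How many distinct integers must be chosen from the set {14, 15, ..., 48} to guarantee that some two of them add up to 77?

26

A set avoiding the sum 77 can contain at most one of each pair {x, 77−x}, plus the 15 elements whose complement lies outside the range.
The integers 14, …, 38 (25 of them) are such a set: any two sum to at least 14+15 = 29 and at most 37+38 = 75 < 77.
Any 26th integer completes one of the 10 pairs, so 26 choices force a sum of 77.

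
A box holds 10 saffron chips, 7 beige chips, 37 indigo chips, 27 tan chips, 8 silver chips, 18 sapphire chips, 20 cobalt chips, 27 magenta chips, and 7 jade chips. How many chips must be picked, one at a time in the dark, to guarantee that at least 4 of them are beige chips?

In the worst case for collecting beige chips, every non-beige chip comes out first.
There are 10 + 37 + 27 + 8 + 18 + 20 + 27 + 7 = 154 non-beige chips altogether.
After those, each further chip must be beige, so 154 + 4 = 158 draws guarantee 4 beige chips.

158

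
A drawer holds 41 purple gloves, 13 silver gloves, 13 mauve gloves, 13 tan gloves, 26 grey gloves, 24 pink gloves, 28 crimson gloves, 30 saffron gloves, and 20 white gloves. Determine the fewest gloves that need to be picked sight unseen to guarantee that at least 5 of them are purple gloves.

In the worst case for collecting purple gloves, every non-purple glove comes out first.
There are 13 + 13 + 13 + 26 + 24 + 28 + 30 + 20 = 167 non-purple gloves altogether.
After those, each further glove must be purple, so 167 + 5 = 172 draws guarantee 5 purple gloves.

172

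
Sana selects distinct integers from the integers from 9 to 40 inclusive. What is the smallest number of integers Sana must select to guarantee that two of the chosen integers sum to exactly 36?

24

Group the elements by complementary pair {x, 36−x}: {9,27}, {10,26}, {11,25}, …, giving 9 two-element pairs, the single value 18 (it cannot pair with itself since the integers are distinct), and 13 integers whose partner 36−x falls outside [9,40].
Treating each of those 23 groups as a pigeonhole, one can pick one integer per group — 23 integers — with no two summing to 36.
The 24th integer lands in an occupied pair, forcing a sum of 36.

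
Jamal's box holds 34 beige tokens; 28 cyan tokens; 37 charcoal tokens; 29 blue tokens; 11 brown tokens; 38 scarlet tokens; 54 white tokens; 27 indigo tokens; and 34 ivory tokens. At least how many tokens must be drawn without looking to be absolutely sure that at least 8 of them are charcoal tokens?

263

In the worst case for collecting charcoal tokens, every non-charcoal token comes out first.
There are 34 + 28 + 29 + 11 + 38 + 54 + 27 + 34 = 255 non-charcoal tokens altogether.
After those, each further token must be charcoal, so 255 + 8 = 263 draws guarantee 8 charcoal tokens.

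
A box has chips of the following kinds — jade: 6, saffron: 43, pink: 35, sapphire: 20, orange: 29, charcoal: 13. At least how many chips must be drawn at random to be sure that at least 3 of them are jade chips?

In the worst case for collecting jade chips, every non-jade chip comes out first.
There are 43 + 35 + 20 + 29 + 13 = 140 non-jade chips altogether.
After those, each further chip must be jade, so 140 + 3 = 143 draws guarantee 3 jade chips.

143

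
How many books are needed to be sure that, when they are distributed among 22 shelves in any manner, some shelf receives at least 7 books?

With 132 books one could put exactly 6 in each of the 22 shelves, and no shelf would reach 7.
By pigeonhole, one more book must land in a shelf that already has 6, giving it 7.
So 22 × 6 + 1 = 133 books are required.

133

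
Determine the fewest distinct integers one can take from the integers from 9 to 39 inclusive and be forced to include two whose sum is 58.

Two chosen integers sum to 58 exactly when both halves of some pair {x, 58−x} with 19 ≤ x ≤ 58−x ≤ 39 are chosen — 10 such pairs.
The remaining 11 elements (those with no distinct partner in range) can never complete a 58-sum, so the worst case takes all of them and one from each pair: 11 + 10 = 21.
The 22nd integer has to be the second member of some pair, so 21 + 1 = 22.

22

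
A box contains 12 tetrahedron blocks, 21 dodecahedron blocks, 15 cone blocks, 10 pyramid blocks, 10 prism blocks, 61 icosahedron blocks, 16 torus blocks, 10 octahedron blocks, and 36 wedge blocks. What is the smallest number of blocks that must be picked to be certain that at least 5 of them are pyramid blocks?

186

In the worst case for collecting pyramid blocks, every non-pyramid block comes out first.
There are 12 + 21 + 15 + 10 + 61 + 16 + 10 + 36 = 181 non-pyramid blocks altogether.
After those, each further block must be pyramid, so 181 + 5 = 186 draws guarantee 5 pyramid blocks.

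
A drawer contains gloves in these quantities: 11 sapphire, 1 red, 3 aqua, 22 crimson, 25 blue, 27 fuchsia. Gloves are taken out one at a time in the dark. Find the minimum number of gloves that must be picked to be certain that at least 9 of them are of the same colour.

37

By pigeonhole, the 6 colours are the holes; the gloves drawn are the pigeons.
To avoid 9 of any one colour, the worst case takes at most 8 of each colour, or every glove of a colour that has fewer than 8.
That gives 8 + 1 + 3 + 8 + 8 + 8 = 36 gloves with no colour reaching 9.
The next glove forces some colour to 9, so 36 + 1 = 37.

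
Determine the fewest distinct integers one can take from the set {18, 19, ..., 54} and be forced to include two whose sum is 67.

A set avoiding the sum 67 can contain at most one of each pair {x, 67−x}, plus the 5 elements whose complement lies outside the range.
The integers 34, …, 54 (21 of them) are such a set: any two sum to at least 34+35 = 69 > 67.
Any 22nd integer completes one of the 16 pairs, so 22 choices force a sum of 67.

22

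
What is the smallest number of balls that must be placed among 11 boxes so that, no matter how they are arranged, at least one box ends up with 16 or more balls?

With 165 balls one could put exactly 15 in each of the 11 boxes, and no box would reach 16.
One more ball must land in a box that already has 15, giving it 16.
So 11 × 15 + 1 = 166 balls are required.

166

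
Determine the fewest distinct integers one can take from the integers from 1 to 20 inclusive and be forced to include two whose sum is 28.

A set avoiding the sum 28 can contain at most one of each pair {x, 28−x}, plus the 8 elements whose complement lies outside the range or equal to its own complement.
The integers 1, …, 14 (14 of them) are such a set: any two sum to at least 1+2 = 3 and at most 13+14 = 27 < 28.
Any 15th integer completes one of the 6 pairs, so 15 choices force a sum of 28.

15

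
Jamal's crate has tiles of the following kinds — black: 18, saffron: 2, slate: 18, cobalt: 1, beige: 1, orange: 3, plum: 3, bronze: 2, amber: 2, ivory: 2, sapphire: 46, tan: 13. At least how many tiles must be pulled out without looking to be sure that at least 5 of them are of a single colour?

An adversary could hand out at most 4 tiles per colour (8 colours run out sooner): 4 + 2 + 4 + 1 + 1 + 3 + 3 + 2 + 2 + 2 + 4 + 4 = 32 tiles and still no colour has 5.
One more tile lands in a colour already at 4, so 33 draws are enough and 32 are not.

33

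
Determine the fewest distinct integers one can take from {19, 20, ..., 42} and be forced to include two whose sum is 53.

Group the elements by complementary pair {x, 53−x}: {19,34}, {20,33}, {21,32}, …, giving 8 two-element pairs and 8 integers whose partner 53−x falls outside [19,42].
Treating each of those 16 groups as a pigeonhole, one can pick one integer per group — 16 integers — with no two summing to 53.
The 17th integer lands in an occupied pair, forcing a sum of 53.

17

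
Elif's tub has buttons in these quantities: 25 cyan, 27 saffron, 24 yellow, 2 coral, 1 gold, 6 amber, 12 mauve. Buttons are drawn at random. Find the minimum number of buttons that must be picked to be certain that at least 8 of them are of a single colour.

Pigeonhole: the 7 colours are the holes; the buttons drawn are the pigeons.
To avoid 8 of any one colour, the worst case takes at most 7 of each colour, or every button of a colour that has fewer than 7.
That gives 7 + 7 + 7 + 2 + 1 + 6 + 7 = 37 buttons with no colour reaching 8.
The next button forces some colour to 8, so 37 + 1 = 38.

38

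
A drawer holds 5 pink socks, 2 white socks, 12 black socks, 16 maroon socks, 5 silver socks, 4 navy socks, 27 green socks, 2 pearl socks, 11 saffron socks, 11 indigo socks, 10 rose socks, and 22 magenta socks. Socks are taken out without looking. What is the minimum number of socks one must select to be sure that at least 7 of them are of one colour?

An adversary could hand out at most 6 socks per colour (5 colours run out sooner): 5 + 2 + 6 + 6 + 5 + 4 + 6 + 2 + 6 + 6 + 6 + 6 = 60 socks and still no colour has 7.
Pigeonhole: one more sock lands in a colour already at 6, so 61 draws are enough and 60 are not.

61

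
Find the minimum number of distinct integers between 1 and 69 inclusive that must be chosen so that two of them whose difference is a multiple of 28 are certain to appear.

Integers whose pairwise differences are multiples of 28 are exactly those sharing a remainder mod 28. By the pigeonhole principle, the 28 residue classes mod 28 are the pigeonholes.
With 28 integers one could put 1 in each residue class and have no class reach 2.
The 29th integer pushes some class to 2, so 28·1 + 1 = 29.

29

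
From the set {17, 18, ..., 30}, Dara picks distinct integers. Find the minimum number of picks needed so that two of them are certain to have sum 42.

Group the elements by complementary pair {x, 42−x}: {17,25}, {18,24}, {19,23}, …, giving 4 two-element pairs, the single value 21 (it cannot pair with itself since the integers are distinct), and 5 integers whose partner 42−x falls outside [17,30].
Pigeonhole: treating each of those 10 groups as a pigeonhole, one can pick one integer per group — 10 integers — with no two summing to 42.
The 11th integer lands in an occupied pair, forcing a sum of 42.

11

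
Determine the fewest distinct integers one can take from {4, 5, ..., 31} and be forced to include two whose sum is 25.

20

Group the elements by complementary pair {x, 25−x}: {4,21}, {5,20}, {6,19}, …, giving 9 two-element pairs and 10 integers whose partner 25−x falls outside [4,31].
By pigeonhole, treating each of those 19 groups as a pigeonhole, one can pick one integer per group — 19 integers — with no two summing to 25.
The 20th integer lands in an occupied pair, forcing a sum of 25.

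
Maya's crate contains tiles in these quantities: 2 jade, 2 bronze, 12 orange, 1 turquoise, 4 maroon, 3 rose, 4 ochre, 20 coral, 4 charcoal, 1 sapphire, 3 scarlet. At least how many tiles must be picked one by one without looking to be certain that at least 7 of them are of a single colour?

An adversary could hand out at most 6 tiles per colour (9 colours run out sooner): 2 + 2 + 6 + 1 + 4 + 3 + 4 + 6 + 4 + 1 + 3 = 36 tiles and still no colour has 7.
By the pigeonhole principle, one more tile lands in a colour already at 6, so 37 draws are enough and 36 are not.

37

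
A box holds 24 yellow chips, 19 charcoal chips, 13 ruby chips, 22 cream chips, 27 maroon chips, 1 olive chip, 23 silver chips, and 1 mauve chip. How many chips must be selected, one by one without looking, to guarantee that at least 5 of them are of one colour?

27

Put each drawn chip into a box by colour. The largest draw with every box below 5 takes min(count, 4) from each colour; colours with fewer than 4 contribute all they have.
Σ min(cᵢ, 4) = 4 + 4 + 4 + 4 + 4 + 1 + 4 + 1 = 26.
Draw number 26 + 1 = 27 must push one box to 5.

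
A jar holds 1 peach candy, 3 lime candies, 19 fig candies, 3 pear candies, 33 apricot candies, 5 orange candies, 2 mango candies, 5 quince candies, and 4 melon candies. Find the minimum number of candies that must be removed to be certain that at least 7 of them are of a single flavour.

36

By the pigeonhole principle, the 9 flavours are the holes; the candies drawn are the pigeons.
To avoid 7 of any one flavour, the worst case takes at most 6 of each flavour, or every candy of a flavour that has fewer than 6.
That gives 1 + 3 + 6 + 3 + 6 + 5 + 2 + 5 + 4 = 35 candies with no flavour reaching 7.
The next candy forces some flavour to 7, so 35 + 1 = 36.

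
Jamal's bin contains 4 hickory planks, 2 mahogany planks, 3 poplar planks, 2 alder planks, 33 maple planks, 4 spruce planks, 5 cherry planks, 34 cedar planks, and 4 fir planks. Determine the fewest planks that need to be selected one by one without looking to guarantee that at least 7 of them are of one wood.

37

An adversary could hand out at most 6 planks per wood (7 woods run out sooner): 4 + 2 + 3 + 2 + 6 + 4 + 5 + 6 + 4 = 36 planks and still no wood has 7.
By pigeonhole, one more plank lands in a wood already at 6, so 37 draws are enough and 36 are not.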